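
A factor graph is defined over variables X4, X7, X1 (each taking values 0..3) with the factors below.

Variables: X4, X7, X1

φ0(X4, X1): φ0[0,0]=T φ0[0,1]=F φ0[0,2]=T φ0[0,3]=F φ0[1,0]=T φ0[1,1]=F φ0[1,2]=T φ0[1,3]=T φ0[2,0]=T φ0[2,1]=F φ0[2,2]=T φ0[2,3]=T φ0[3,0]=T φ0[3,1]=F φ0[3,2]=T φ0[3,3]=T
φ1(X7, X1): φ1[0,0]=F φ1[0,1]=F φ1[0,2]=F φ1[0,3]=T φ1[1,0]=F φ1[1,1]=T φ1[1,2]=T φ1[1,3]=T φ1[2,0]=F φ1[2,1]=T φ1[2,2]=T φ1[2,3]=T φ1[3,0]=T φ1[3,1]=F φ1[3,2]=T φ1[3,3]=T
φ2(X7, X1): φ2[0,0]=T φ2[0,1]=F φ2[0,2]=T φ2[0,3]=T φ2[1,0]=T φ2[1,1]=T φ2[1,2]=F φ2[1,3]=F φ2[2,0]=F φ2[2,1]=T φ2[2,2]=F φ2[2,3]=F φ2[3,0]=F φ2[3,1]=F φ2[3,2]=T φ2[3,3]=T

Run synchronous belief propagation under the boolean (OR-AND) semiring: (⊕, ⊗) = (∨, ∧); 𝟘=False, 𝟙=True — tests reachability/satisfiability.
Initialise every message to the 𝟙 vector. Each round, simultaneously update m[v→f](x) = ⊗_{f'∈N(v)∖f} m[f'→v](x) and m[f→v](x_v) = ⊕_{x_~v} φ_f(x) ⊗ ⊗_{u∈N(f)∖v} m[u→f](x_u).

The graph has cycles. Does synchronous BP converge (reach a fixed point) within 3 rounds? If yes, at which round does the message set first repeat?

init: all messages = 𝟙 over 4 values
r1 m[φ0→X4] = [T, T, T, T]
r1 m[φ0→X1] = [T, F, T, T]
r1 m[φ1→X7] = [T, T, T, T]
r1 m[φ1→X1] = [T, T, T, T]
r1 m[φ2→X7] = [T, T, T, T]
r1 m[φ2→X1] = [T, T, T, T]
r1 m[X4→φ0] = [T, T, T, T]
r1 m[X7→φ1] = [T, T, T, T]
r1 m[X7→φ2] = [T, T, T, T]
r1 m[X1→φ0] = [T, T, T, T]
r1 m[X1→φ1] = [T, T, T, T]
r1 m[X1→φ2] = [T, T, T, T]
r2 m[φ0→X4] = [T, T, T, T]
r2 m[φ0→X1] = [T, F, T, T]
r2 m[φ1→X7] = [T, T, T, T]
r2 m[φ1→X1] = [T, T, T, T]
r2 m[φ2→X7] = [T, T, T, T]
r2 m[φ2→X1] = [T, T, T, T]
r2 m[X4→φ0] = [T, T, T, T]
r2 m[X7→φ1] = [T, T, T, T]
r2 m[X7→φ2] = [T, T, T, T]
r2 m[X1→φ0] = [T, T, T, T]
r2 m[X1→φ1] = [T, F, T, T]
r2 m[X1→φ2] = [T, F, T, T]
r3 m[φ0→X4] = [T, T, T, T]
r3 m[φ0→X1] = [T, F, T, T]
r3 m[φ1→X7] = [T, T, T, T]
r3 m[φ1→X1] = [T, T, T, T]
r3 m[φ2→X7] = [T, T, F, T]
r3 m[φ2→X1] = [T, T, T, T]
r3 m[X4→φ0] = [T, T, T, T]
r3 m[X7→φ1] = [T, T, T, T]
r3 m[X7→φ2] = [T, T, T, T]
r3 m[X1→φ0] = [T, T, T, T]
r3 m[X1→φ1] = [T, F, T, T]
r3 m[X1→φ2] = [T, F, T, T]
no fixed point within 3 rounds

NOT CONVERGED within 3 rounds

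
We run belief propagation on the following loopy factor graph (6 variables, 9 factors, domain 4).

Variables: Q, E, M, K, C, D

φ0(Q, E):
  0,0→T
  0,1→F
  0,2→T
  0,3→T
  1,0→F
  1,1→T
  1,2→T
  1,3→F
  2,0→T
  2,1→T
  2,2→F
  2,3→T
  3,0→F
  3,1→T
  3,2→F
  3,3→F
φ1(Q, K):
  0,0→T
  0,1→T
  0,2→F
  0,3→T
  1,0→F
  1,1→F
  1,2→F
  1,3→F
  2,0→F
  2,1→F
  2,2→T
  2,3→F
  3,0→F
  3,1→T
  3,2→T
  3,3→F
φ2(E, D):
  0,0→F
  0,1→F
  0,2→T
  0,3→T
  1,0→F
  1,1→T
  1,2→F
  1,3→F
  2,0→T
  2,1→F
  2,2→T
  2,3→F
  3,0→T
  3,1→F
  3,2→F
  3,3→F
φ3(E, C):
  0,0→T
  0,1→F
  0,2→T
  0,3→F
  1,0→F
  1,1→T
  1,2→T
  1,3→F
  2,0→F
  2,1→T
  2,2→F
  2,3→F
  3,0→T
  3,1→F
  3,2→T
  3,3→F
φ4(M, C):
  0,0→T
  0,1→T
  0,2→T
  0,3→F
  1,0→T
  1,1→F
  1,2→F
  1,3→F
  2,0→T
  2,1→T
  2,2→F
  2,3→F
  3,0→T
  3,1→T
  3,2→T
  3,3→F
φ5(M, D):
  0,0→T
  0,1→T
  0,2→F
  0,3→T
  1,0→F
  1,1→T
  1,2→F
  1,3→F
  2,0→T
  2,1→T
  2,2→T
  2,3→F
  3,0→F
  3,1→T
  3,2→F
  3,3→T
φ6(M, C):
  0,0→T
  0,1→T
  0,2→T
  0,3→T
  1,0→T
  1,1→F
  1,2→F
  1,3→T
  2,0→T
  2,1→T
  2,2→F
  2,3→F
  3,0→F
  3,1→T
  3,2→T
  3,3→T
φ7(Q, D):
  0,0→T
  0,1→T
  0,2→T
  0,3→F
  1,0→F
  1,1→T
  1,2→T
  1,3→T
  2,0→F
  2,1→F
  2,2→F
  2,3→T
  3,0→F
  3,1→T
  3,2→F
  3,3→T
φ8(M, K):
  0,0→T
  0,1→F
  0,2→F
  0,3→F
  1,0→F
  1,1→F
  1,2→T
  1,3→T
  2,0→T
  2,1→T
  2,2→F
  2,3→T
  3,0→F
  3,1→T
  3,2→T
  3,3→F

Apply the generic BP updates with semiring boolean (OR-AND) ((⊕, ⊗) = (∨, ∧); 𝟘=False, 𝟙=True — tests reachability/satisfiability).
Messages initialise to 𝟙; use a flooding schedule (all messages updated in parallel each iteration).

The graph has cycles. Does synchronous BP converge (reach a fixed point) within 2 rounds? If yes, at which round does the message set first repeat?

NOT CONVERGED within 2 rounds

init: all messages = 𝟙 over 4 values
r1 m[φ0→Q] = [T, T, T, T]
r1 m[φ0→E] = [T, T, T, T]
r1 m[φ1→Q] = [T, F, T, T]
r1 m[φ1→K] = [T, T, T, T]
r1 m[φ2→E] = [T, T, T, T]
r1 m[φ2→D] = [T, T, T, T]
r1 m[φ3→E] = [T, T, T, T]
r1 m[φ3→C] = [T, T, T, F]
r1 m[φ4→M] = [T, T, T, T]
r1 m[φ4→C] = [T, T, T, F]
r1 m[φ5→M] = [T, T, T, T]
r1 m[φ5→D] = [T, T, T, T]
r1 m[φ6→M] = [T, T, T, T]
r1 m[φ6→C] = [T, T, T, T]
r1 m[φ7→Q] = [T, T, T, T]
r1 m[φ7→D] = [T, T, T, T]
r1 m[φ8→M] = [T, T, T, T]
r1 m[φ8→K] = [T, T, T, T]
r1 m[Q→φ0] = [T, T, T, T]
r1 m[Q→φ1] = [T, T, T, T]
r1 m[Q→φ7] = [T, T, T, T]
r1 m[E→φ0] = [T, T, T, T]
r1 m[E→φ2] = [T, T, T, T]
r1 m[E→φ3] = [T, T, T, T]
r1 m[M→φ4] = [T, T, T, T]
r1 m[M→φ5] = [T, T, T, T]
r1 m[M→φ6] = [T, T, T, T]
r1 m[M→φ8] = [T, T, T, T]
r1 m[K→φ1] = [T, T, T, T]
r1 m[K→φ8] = [T, T, T, T]
r1 m[C→φ3] = [T, T, T, T]
r1 m[C→φ4] = [T, T, T, T]
r1 m[C→φ6] = [T, T, T, T]
r1 m[D→φ2] = [T, T, T, T]
r1 m[D→φ5] = [T, T, T, T]
r1 m[D→φ7] = [T, T, T, T]
r2 m[φ0→Q] = [T, T, T, T]
r2 m[φ0→E] = [T, T, T, T]
r2 m[φ1→Q] = [T, F, T, T]
r2 m[φ1→K] = [T, T, T, T]
r2 m[φ2→E] = [T, T, T, T]
r2 m[φ2→D] = [T, T, T, T]
r2 m[φ3→E] = [T, T, T, T]
r2 m[φ3→C] = [T, T, T, F]
r2 m[φ4→M] = [T, T, T, T]
r2 m[φ4→C] = [T, T, T, F]
r2 m[φ5→M] = [T, T, T, T]
r2 m[φ5→D] = [T, T, T, T]
r2 m[φ6→M] = [T, T, T, T]
r2 m[φ6→C] = [T, T, T, T]
r2 m[φ7→Q] = [T, T, T, T]
r2 m[φ7→D] = [T, T, T, T]
r2 m[φ8→M] = [T, T, T, T]
r2 m[φ8→K] = [T, T, T, T]
r2 m[Q→φ0] = [T, F, T, T]
r2 m[Q→φ1] = [T, T, T, T]
r2 m[Q→φ7] = [T, F, T, T]
r2 m[E→φ0] = [T, T, T, T]
r2 m[E→φ2] = [T, T, T, T]
r2 m[E→φ3] = [T, T, T, T]
r2 m[M→φ4] = [T, T, T, T]
r2 m[M→φ5] = [T, T, T, T]
r2 m[M→φ6] = [T, T, T, T]
r2 m[M→φ8] = [T, T, T, T]
r2 m[K→φ1] = [T, T, T, T]
r2 m[K→φ8] = [T, T, T, T]
r2 m[C→φ3] = [T, T, T, F]
r2 m[C→φ4] = [T, T, T, F]
r2 m[C→φ6] = [T, T, T, F]
r2 m[D→φ2] = [T, T, T, T]
r2 m[D→φ5] = [T, T, T, T]
r2 m[D→φ7] = [T, T, T, T]
no fixed point within 2 rounds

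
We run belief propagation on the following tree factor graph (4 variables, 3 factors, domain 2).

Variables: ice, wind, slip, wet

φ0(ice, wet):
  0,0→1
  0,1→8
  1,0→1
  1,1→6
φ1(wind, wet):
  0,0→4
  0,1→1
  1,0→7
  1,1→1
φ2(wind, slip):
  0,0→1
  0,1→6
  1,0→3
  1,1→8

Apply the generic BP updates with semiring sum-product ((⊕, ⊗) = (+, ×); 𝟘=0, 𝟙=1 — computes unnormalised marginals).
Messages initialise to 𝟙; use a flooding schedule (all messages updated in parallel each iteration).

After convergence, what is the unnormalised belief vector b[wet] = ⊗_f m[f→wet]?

b[wet] = [210, 252]

init: all messages = 𝟙 over 2 values
r1 m[φ0→ice] = [9, 7]
r1 m[φ0→wet] = [2, 14]
r1 m[φ1→wind] = [5, 8]
r1 m[φ1→wet] = [11, 2]
r1 m[φ2→wind] = [7, 11]
r1 m[φ2→slip] = [4, 14]
r1 m[ice→φ0] = [1, 1]
r1 m[wind→φ1] = [1, 1]
r1 m[wind→φ2] = [1, 1]
r1 m[slip→φ2] = [1, 1]
r1 m[wet→φ0] = [1, 1]
r1 m[wet→φ1] = [1, 1]
r2 m[φ0→ice] = [9, 7]
r2 m[φ0→wet] = [2, 14]
r2 m[φ1→wind] = [5, 8]
r2 m[φ1→wet] = [11, 2]
r2 m[φ2→wind] = [7, 11]
r2 m[φ2→slip] = [4, 14]
r2 m[ice→φ0] = [1, 1]
r2 m[wind→φ1] = [7, 11]
r2 m[wind→φ2] = [5, 8]
r2 m[slip→φ2] = [1, 1]
r2 m[wet→φ0] = [11, 2]
r2 m[wet→φ1] = [2, 14]
r3 m[φ0→ice] = [27, 23]
r3 m[φ0→wet] = [2, 14]
r3 m[φ1→wind] = [22, 28]
r3 m[φ1→wet] = [105, 18]
r3 m[φ2→wind] = [7, 11]
r3 m[φ2→slip] = [29, 94]
r3 m[ice→φ0] = [1, 1]
r3 m[wind→φ1] = [7, 11]
r3 m[wind→φ2] = [5, 8]
r3 m[slip→φ2] = [1, 1]
r3 m[wet→φ0] = [11, 2]
r3 m[wet→φ1] = [2, 14]
r4 m[φ0→ice] = [27, 23]
r4 m[φ0→wet] = [2, 14]
r4 m[φ1→wind] = [22, 28]
r4 m[φ1→wet] = [105, 18]
r4 m[φ2→wind] = [7, 11]
r4 m[φ2→slip] = [29, 94]
r4 m[ice→φ0] = [1, 1]
r4 m[wind→φ1] = [7, 11]
r4 m[wind→φ2] = [22, 28]
r4 m[slip→φ2] = [1, 1]
r4 m[wet→φ0] = [105, 18]
r4 m[wet→φ1] = [2, 14]
r5 m[φ0→ice] = [249, 213]
r5 m[φ0→wet] = [2, 14]
r5 m[φ1→wind] = [22, 28]
r5 m[φ1→wet] = [105, 18]
r5 m[φ2→wind] = [7, 11]
r5 m[φ2→slip] = [106, 356]
r5 m[ice→φ0] = [1, 1]
r5 m[wind→φ1] = [7, 11]
r5 m[wind→φ2] = [22, 28]
r5 m[slip→φ2] = [1, 1]
r5 m[wet→φ0] = [105, 18]
r5 m[wet→φ1] = [2, 14]
r6 m[φ0→ice] = [249, 213]
r6 m[φ0→wet] = [2, 14]
r6 m[φ1→wind] = [22, 28]
r6 m[φ1→wet] = [105, 18]
r6 m[φ2→wind] = [7, 11]
r6 m[φ2→slip] = [106, 356]
r6 m[ice→φ0] = [1, 1]
r6 m[wind→φ1] = [7, 11]
r6 m[wind→φ2] = [22, 28]
r6 m[slip→φ2] = [1, 1]
r6 m[wet→φ0] = [105, 18]
r6 m[wet→φ1] = [2, 14]
fixed point reached at round 6
b[wet] = ⊗ incoming = [210, 252]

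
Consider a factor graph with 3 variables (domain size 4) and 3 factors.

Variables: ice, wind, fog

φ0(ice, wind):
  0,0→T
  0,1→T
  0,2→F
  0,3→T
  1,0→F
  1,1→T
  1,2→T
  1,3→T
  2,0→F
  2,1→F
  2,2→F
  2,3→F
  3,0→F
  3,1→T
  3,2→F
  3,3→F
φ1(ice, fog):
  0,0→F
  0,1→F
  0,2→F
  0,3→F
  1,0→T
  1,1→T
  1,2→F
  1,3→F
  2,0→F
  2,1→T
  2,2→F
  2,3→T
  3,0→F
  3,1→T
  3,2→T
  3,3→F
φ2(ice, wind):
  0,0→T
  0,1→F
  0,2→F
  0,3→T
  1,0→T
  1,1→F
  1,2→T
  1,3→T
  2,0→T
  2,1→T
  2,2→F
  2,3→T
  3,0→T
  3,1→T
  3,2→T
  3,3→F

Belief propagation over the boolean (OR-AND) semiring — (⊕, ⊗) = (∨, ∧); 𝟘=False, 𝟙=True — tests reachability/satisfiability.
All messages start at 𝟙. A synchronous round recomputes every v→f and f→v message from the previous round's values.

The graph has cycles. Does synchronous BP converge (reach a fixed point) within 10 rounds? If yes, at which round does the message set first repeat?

init: all messages = 𝟙 over 4 values
r1 m[φ0→ice] = [T, T, F, T]
r1 m[φ0→wind] = [T, T, T, T]
r1 m[φ1→ice] = [F, T, T, T]
r1 m[φ1→fog] = [T, T, T, T]
r1 m[φ2→ice] = [T, T, T, T]
r1 m[φ2→wind] = [T, T, T, T]
r1 m[ice→φ0] = [T, T, T, T]
r1 m[ice→φ1] = [T, T, T, T]
r1 m[ice→φ2] = [T, T, T, T]
r1 m[wind→φ0] = [T, T, T, T]
r1 m[wind→φ2] = [T, T, T, T]
r1 m[fog→φ1] = [T, T, T, T]
r2 m[φ0→ice] = [T, T, F, T]
r2 m[φ0→wind] = [T, T, T, T]
r2 m[φ1→ice] = [F, T, T, T]
r2 m[φ1→fog] = [T, T, T, T]
r2 m[φ2→ice] = [T, T, T, T]
r2 m[φ2→wind] = [T, T, T, T]
r2 m[ice→φ0] = [F, T, T, T]
r2 m[ice→φ1] = [T, T, F, T]
r2 m[ice→φ2] = [F, T, F, T]
r2 m[wind→φ0] = [T, T, T, T]
r2 m[wind→φ2] = [T, T, T, T]
r2 m[fog→φ1] = [T, T, T, T]
r3 m[φ0→ice] = [T, T, F, T]
r3 m[φ0→wind] = [F, T, T, T]
r3 m[φ1→ice] = [F, T, T, T]
r3 m[φ1→fog] = [T, T, T, F]
r3 m[φ2→ice] = [T, T, T, T]
r3 m[φ2→wind] = [T, T, T, T]
r3 m[ice→φ0] = [F, T, T, T]
r3 m[ice→φ1] = [T, T, F, T]
r3 m[ice→φ2] = [F, T, F, T]
r3 m[wind→φ0] = [T, T, T, T]
r3 m[wind→φ2] = [T, T, T, T]
r3 m[fog→φ1] = [T, T, T, T]
r4 m[φ0→ice] = [T, T, F, T]
r4 m[φ0→wind] = [F, T, T, T]
r4 m[φ1→ice] = [F, T, T, T]
r4 m[φ1→fog] = [T, T, T, F]
r4 m[φ2→ice] = [T, T, T, T]
r4 m[φ2→wind] = [T, T, T, T]
r4 m[ice→φ0] = [F, T, T, T]
r4 m[ice→φ1] = [T, T, F, T]
r4 m[ice→φ2] = [F, T, F, T]
r4 m[wind→φ0] = [T, T, T, T]
r4 m[wind→φ2] = [F, T, T, T]
r4 m[fog→φ1] = [T, T, T, T]
r5 m[φ0→ice] = [T, T, F, T]
r5 m[φ0→wind] = [F, T, T, T]
r5 m[φ1→ice] = [F, T, T, T]
r5 m[φ1→fog] = [T, T, T, F]
r5 m[φ2→ice] = [T, T, T, T]
r5 m[φ2→wind] = [T, T, T, T]
r5 m[ice→φ0] = [F, T, T, T]
r5 m[ice→φ1] = [T, T, F, T]
r5 m[ice→φ2] = [F, T, F, T]
r5 m[wind→φ0] = [T, T, T, T]
r5 m[wind→φ2] = [F, T, T, T]
r5 m[fog→φ1] = [T, T, T, T]
fixed point reached at round 5
messages reach a fixed point at round 5

CONVERGED at round 5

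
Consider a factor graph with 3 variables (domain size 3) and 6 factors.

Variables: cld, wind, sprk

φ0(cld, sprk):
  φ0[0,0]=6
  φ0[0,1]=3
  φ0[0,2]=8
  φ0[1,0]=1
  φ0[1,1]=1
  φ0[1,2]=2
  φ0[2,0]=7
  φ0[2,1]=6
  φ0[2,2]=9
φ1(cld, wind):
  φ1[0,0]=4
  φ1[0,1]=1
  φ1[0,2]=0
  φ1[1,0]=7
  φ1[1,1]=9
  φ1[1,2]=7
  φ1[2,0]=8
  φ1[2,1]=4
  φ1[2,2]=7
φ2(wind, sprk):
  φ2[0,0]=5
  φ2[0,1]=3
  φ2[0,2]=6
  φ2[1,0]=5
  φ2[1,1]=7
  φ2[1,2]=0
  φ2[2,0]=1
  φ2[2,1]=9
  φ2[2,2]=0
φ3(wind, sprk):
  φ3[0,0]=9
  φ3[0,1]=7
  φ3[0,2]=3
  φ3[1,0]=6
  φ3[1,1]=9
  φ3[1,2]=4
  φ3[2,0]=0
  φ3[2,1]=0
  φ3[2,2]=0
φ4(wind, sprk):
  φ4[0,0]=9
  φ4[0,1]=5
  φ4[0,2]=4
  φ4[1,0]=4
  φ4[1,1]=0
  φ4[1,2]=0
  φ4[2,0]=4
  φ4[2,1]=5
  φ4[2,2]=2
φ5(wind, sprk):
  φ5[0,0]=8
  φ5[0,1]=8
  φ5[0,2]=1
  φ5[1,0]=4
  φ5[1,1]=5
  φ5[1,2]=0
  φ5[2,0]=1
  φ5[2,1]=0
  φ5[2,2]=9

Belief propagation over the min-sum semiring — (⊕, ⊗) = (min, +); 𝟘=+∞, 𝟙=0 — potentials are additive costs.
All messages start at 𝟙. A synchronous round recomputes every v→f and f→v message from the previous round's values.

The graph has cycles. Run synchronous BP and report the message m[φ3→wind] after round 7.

init: all messages = 𝟙 over 3 values
r1 m[φ0→cld] = [3, 1, 6]
r1 m[φ0→sprk] = [1, 1, 2]
r1 m[φ1→cld] = [0, 7, 4]
r1 m[φ1→wind] = [4, 1, 0]
r1 m[φ2→wind] = [3, 0, 0]
r1 m[φ2→sprk] = [1, 3, 0]
r1 m[φ3→wind] = [3, 4, 0]
r1 m[φ3→sprk] = [0, 0, 0]
r1 m[φ4→wind] = [4, 0, 2]
r1 m[φ4→sprk] = [4, 0, 0]
r1 m[φ5→wind] = [1, 0, 0]
r1 m[φ5→sprk] = [1, 0, 0]
r1 m[cld→φ0] = [0, 0, 0]
r1 m[cld→φ1] = [0, 0, 0]
r1 m[wind→φ1] = [0, 0, 0]
r1 m[wind→φ2] = [0, 0, 0]
r1 m[wind→φ3] = [0, 0, 0]
r1 m[wind→φ4] = [0, 0, 0]
r1 m[wind→φ5] = [0, 0, 0]
r1 m[sprk→φ0] = [0, 0, 0]
r1 m[sprk→φ2] = [0, 0, 0]
r1 m[sprk→φ3] = [0, 0, 0]
r1 m[sprk→φ4] = [0, 0, 0]
r1 m[sprk→φ5] = [0, 0, 0]
r2 m[φ0→cld] = [3, 1, 6]
r2 m[φ0→sprk] = [1, 1, 2]
r2 m[φ1→cld] = [0, 7, 4]
r2 m[φ1→wind] = [4, 1, 0]
r2 m[φ2→wind] = [3, 0, 0]
r2 m[φ2→sprk] = [1, 3, 0]
r2 m[φ3→wind] = [3, 4, 0]
r2 m[φ3→sprk] = [0, 0, 0]
r2 m[φ4→wind] = [4, 0, 2]
r2 m[φ4→sprk] = [4, 0, 0]
r2 m[φ5→wind] = [1, 0, 0]
r2 m[φ5→sprk] = [1, 0, 0]
r2 m[cld→φ0] = [0, 7, 4]
r2 m[cld→φ1] = [3, 1, 6]
r2 m[wind→φ1] = [11, 4, 2]
r2 m[wind→φ2] = [12, 5, 2]
r2 m[wind→φ3] = [12, 1, 2]
r2 m[wind→φ4] = [11, 5, 0]
r2 m[wind→φ5] = [14, 5, 2]
r2 m[sprk→φ0] = [6, 3, 0]
r2 m[sprk→φ2] = [6, 1, 2]
r2 m[sprk→φ3] = [7, 4, 2]
r2 m[sprk→φ4] = [3, 4, 2]
r2 m[sprk→φ5] = [6, 4, 2]
r3 m[φ0→cld] = [6, 2, 9]
r3 m[φ0→sprk] = [6, 3, 8]
r3 m[φ1→cld] = [2, 9, 8]
r3 m[φ1→wind] = [7, 4, 3]
r3 m[φ2→wind] = [4, 2, 2]
r3 m[φ2→sprk] = [3, 11, 2]
r3 m[φ3→wind] = [5, 6, 2]
r3 m[φ3→sprk] = [2, 2, 2]
r3 m[φ4→wind] = [6, 2, 4]
r3 m[φ4→sprk] = [4, 5, 2]
r3 m[φ5→wind] = [3, 2, 4]
r3 m[φ5→sprk] = [3, 2, 5]
r3 m[cld→φ0] = [0, 7, 4]
r3 m[cld→φ1] = [3, 1, 6]
r3 m[wind→φ1] = [11, 4, 2]
r3 m[wind→φ2] = [12, 5, 2]
r3 m[wind→φ3] = [12, 1, 2]
r3 m[wind→φ4] = [11, 5, 0]
r3 m[wind→φ5] = [14, 5, 2]
r3 m[sprk→φ0] = [6, 3, 0]
r3 m[sprk→φ2] = [6, 1, 2]
r3 m[sprk→φ3] = [7, 4, 2]
r3 m[sprk→φ4] = [3, 4, 2]
r3 m[sprk→φ5] = [6, 4, 2]
r4 m[φ0→cld] = [6, 2, 9]
r4 m[φ0→sprk] = [6, 3, 8]
r4 m[φ1→cld] = [2, 9, 8]
r4 m[φ1→wind] = [7, 4, 3]
r4 m[φ2→wind] = [4, 2, 2]
r4 m[φ2→sprk] = [3, 11, 2]
r4 m[φ3→wind] = [5, 6, 2]
r4 m[φ3→sprk] = [2, 2, 2]
r4 m[φ4→wind] = [6, 2, 4]
r4 m[φ4→sprk] = [4, 5, 2]
r4 m[φ5→wind] = [3, 2, 4]
r4 m[φ5→sprk] = [3, 2, 5]
r4 m[cld→φ0] = [2, 9, 8]
r4 m[cld→φ1] = [6, 2, 9]
r4 m[wind→φ1] = [18, 12, 12]
r4 m[wind→φ2] = [21, 14, 13]
r4 m[wind→φ3] = [20, 10, 13]
r4 m[wind→φ4] = [19, 14, 11]
r4 m[wind→φ5] = [22, 14, 11]
r4 m[sprk→φ0] = [12, 20, 11]
r4 m[sprk→φ2] = [15, 12, 17]
r4 m[sprk→φ3] = [16, 21, 17]
r4 m[sprk→φ4] = [14, 18, 17]
r4 m[sprk→φ5] = [15, 21, 14]
r5 m[φ0→cld] = [18, 13, 19]
r5 m[φ0→sprk] = [8, 5, 10]
r5 m[φ1→cld] = [12, 19, 16]
r5 m[φ1→wind] = [9, 7, 6]
r5 m[φ2→wind] = [15, 17, 16]
r5 m[φ2→sprk] = [14, 21, 13]
r5 m[φ3→wind] = [20, 21, 16]
r5 m[φ3→sprk] = [13, 13, 13]
r5 m[φ4→wind] = [21, 17, 18]
r5 m[φ4→sprk] = [15, 14, 13]
r5 m[φ5→wind] = [15, 14, 16]
r5 m[φ5→sprk] = [12, 11, 14]
r5 m[cld→φ0] = [2, 9, 8]
r5 m[cld→φ1] = [6, 2, 9]
r5 m[wind→φ1] = [18, 12, 12]
r5 m[wind→φ2] = [21, 14, 13]
r5 m[wind→φ3] = [20, 10, 13]
r5 m[wind→φ4] = [19, 14, 11]
r5 m[wind→φ5] = [22, 14, 11]
r5 m[sprk→φ0] = [12, 20, 11]
r5 m[sprk→φ2] = [15, 12, 17]
r5 m[sprk→φ3] = [16, 21, 17]
r5 m[sprk→φ4] = [14, 18, 17]
r5 m[sprk→φ5] = [15, 21, 14]
r6 m[φ0→cld] = [18, 13, 19]
r6 m[φ0→sprk] = [8, 5, 10]
r6 m[φ1→cld] = [12, 19, 16]
r6 m[φ1→wind] = [9, 7, 6]
r6 m[φ2→wind] = [15, 17, 16]
r6 m[φ2→sprk] = [14, 21, 13]
r6 m[φ3→wind] = [20, 21, 16]
r6 m[φ3→sprk] = [13, 13, 13]
r6 m[φ4→wind] = [21, 17, 18]
r6 m[φ4→sprk] = [15, 14, 13]
r6 m[φ5→wind] = [15, 14, 16]
r6 m[φ5→sprk] = [12, 11, 14]
r6 m[cld→φ0] = [12, 19, 16]
r6 m[cld→φ1] = [18, 13, 19]
r6 m[wind→φ1] = [71, 69, 66]
r6 m[wind→φ2] = [65, 59, 56]
r6 m[wind→φ3] = [60, 55, 56]
r6 m[wind→φ4] = [59, 59, 54]
r6 m[wind→φ5] = [65, 62, 56]
r6 m[sprk→φ0] = [54, 59, 53]
r6 m[sprk→φ2] = [48, 43, 50]
r6 m[sprk→φ3] = [49, 51, 50]
r6 m[sprk→φ4] = [47, 50, 50]
r6 m[sprk→φ5] = [50, 53, 49]
r7 m[φ0→cld] = [60, 55, 61]
r7 m[φ0→sprk] = [18, 15, 20]
r7 m[φ1→cld] = [66, 73, 73]
r7 m[φ1→wind] = [20, 19, 18]
r7 m[φ2→wind] = [46, 50, 49]
r7 m[φ2→sprk] = [57, 65, 56]
r7 m[φ3→wind] = [53, 54, 49]
r7 m[φ3→sprk] = [56, 56, 56]
r7 m[φ4→wind] = [54, 50, 51]
r7 m[φ4→sprk] = [58, 59, 56]
r7 m[φ5→wind] = [50, 49, 51]
r7 m[φ5→sprk] = [57, 56, 62]
r7 m[cld→φ0] = [12, 19, 16]
r7 m[cld→φ1] = [18, 13, 19]
r7 m[wind→φ1] = [71, 69, 66]
r7 m[wind→φ2] = [65, 59, 56]
r7 m[wind→φ3] = [60, 55, 56]
r7 m[wind→φ4] = [59, 59, 54]
r7 m[wind→φ5] = [65, 62, 56]
r7 m[sprk→φ0] = [54, 59, 53]
r7 m[sprk→φ2] = [48, 43, 50]
r7 m[sprk→φ3] = [49, 51, 50]
r7 m[sprk→φ4] = [47, 50, 50]
r7 m[sprk→φ5] = [50, 53, 49]

message @ round 7 = [53, 54, 49]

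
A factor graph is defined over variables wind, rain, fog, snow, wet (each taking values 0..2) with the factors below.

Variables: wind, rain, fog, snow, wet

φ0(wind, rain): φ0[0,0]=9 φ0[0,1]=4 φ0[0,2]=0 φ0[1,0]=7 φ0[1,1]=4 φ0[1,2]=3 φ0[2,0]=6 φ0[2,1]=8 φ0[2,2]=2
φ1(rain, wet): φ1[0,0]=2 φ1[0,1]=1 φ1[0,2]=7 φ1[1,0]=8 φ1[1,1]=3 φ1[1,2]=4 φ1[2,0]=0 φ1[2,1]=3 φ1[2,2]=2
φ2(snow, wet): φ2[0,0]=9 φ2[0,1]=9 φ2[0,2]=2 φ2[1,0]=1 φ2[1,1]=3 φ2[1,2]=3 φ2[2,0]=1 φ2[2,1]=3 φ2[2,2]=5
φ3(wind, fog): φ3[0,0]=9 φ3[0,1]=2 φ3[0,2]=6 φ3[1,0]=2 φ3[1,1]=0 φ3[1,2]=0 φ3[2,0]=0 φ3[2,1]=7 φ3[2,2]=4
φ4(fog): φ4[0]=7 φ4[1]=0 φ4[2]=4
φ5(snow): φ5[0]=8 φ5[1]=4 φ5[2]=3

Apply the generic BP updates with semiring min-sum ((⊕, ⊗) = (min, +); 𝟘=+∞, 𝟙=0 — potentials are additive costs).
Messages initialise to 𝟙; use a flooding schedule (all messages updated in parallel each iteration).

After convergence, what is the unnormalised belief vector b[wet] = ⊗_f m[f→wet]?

init: all messages = 𝟙 over 3 values
r1 m[φ0→wind] = [0, 3, 2]
r1 m[φ0→rain] = [6, 4, 0]
r1 m[φ1→rain] = [1, 3, 0]
r1 m[φ1→wet] = [0, 1, 2]
r1 m[φ2→snow] = [2, 1, 1]
r1 m[φ2→wet] = [1, 3, 2]
r1 m[φ3→wind] = [2, 0, 0]
r1 m[φ3→fog] = [0, 0, 0]
r1 m[φ4→fog] = [7, 0, 4]
r1 m[φ5→snow] = [8, 4, 3]
r1 m[wind→φ0] = [0, 0, 0]
r1 m[wind→φ3] = [0, 0, 0]
r1 m[rain→φ0] = [0, 0, 0]
r1 m[rain→φ1] = [0, 0, 0]
r1 m[fog→φ3] = [0, 0, 0]
r1 m[fog→φ4] = [0, 0, 0]
r1 m[snow→φ2] = [0, 0, 0]
r1 m[snow→φ5] = [0, 0, 0]
r1 m[wet→φ1] = [0, 0, 0]
r1 m[wet→φ2] = [0, 0, 0]
r2 m[φ0→wind] = [0, 3, 2]
r2 m[φ0→rain] = [6, 4, 0]
r2 m[φ1→rain] = [1, 3, 0]
r2 m[φ1→wet] = [0, 1, 2]
r2 m[φ2→snow] = [2, 1, 1]
r2 m[φ2→wet] = [1, 3, 2]
r2 m[φ3→wind] = [2, 0, 0]
r2 m[φ3→fog] = [0, 0, 0]
r2 m[φ4→fog] = [7, 0, 4]
r2 m[φ5→snow] = [8, 4, 3]
r2 m[wind→φ0] = [2, 0, 0]
r2 m[wind→φ3] = [0, 3, 2]
r2 m[rain→φ0] = [1, 3, 0]
r2 m[rain→φ1] = [6, 4, 0]
r2 m[fog→φ3] = [7, 0, 4]
r2 m[fog→φ4] = [0, 0, 0]
r2 m[snow→φ2] = [8, 4, 3]
r2 m[snow→φ5] = [2, 1, 1]
r2 m[wet→φ1] = [1, 3, 2]
r2 m[wet→φ2] = [0, 1, 2]
r3 m[φ0→wind] = [0, 3, 2]
r3 m[φ0→rain] = [6, 4, 2]
r3 m[φ1→rain] = [3, 6, 1]
r3 m[φ1→wet] = [0, 3, 2]
r3 m[φ2→snow] = [4, 1, 1]
r3 m[φ2→wet] = [4, 6, 7]
r3 m[φ3→wind] = [2, 0, 7]
r3 m[φ3→fog] = [2, 2, 3]
r3 m[φ4→fog] = [7, 0, 4]
r3 m[φ5→snow] = [8, 4, 3]
r3 m[wind→φ0] = [2, 0, 0]
r3 m[wind→φ3] = [0, 3, 2]
r3 m[rain→φ0] = [1, 3, 0]
r3 m[rain→φ1] = [6, 4, 0]
r3 m[fog→φ3] = [7, 0, 4]
r3 m[fog→φ4] = [0, 0, 0]
r3 m[snow→φ2] = [8, 4, 3]
r3 m[snow→φ5] = [2, 1, 1]
r3 m[wet→φ1] = [1, 3, 2]
r3 m[wet→φ2] = [0, 1, 2]
r4 m[φ0→wind] = [0, 3, 2]
r4 m[φ0→rain] = [6, 4, 2]
r4 m[φ1→rain] = [3, 6, 1]
r4 m[φ1→wet] = [0, 3, 2]
r4 m[φ2→snow] = [4, 1, 1]
r4 m[φ2→wet] = [4, 6, 7]
r4 m[φ3→wind] = [2, 0, 7]
r4 m[φ3→fog] = [2, 2, 3]
r4 m[φ4→fog] = [7, 0, 4]
r4 m[φ5→snow] = [8, 4, 3]
r4 m[wind→φ0] = [2, 0, 7]
r4 m[wind→φ3] = [0, 3, 2]
r4 m[rain→φ0] = [3, 6, 1]
r4 m[rain→φ1] = [6, 4, 2]
r4 m[fog→φ3] = [7, 0, 4]
r4 m[fog→φ4] = [2, 2, 3]
r4 m[snow→φ2] = [8, 4, 3]
r4 m[snow→φ5] = [4, 1, 1]
r4 m[wet→φ1] = [4, 6, 7]
r4 m[wet→φ2] = [0, 3, 2]
r5 m[φ0→wind] = [1, 4, 3]
r5 m[φ0→rain] = [7, 4, 2]
r5 m[φ1→rain] = [6, 9, 4]
r5 m[φ1→wet] = [2, 5, 4]
r5 m[φ2→snow] = [4, 1, 1]
r5 m[φ2→wet] = [4, 6, 7]
r5 m[φ3→wind] = [2, 0, 7]
r5 m[φ3→fog] = [2, 2, 3]
r5 m[φ4→fog] = [7, 0, 4]
r5 m[φ5→snow] = [8, 4, 3]
r5 m[wind→φ0] = [2, 0, 7]
r5 m[wind→φ3] = [0, 3, 2]
r5 m[rain→φ0] = [3, 6, 1]
r5 m[rain→φ1] = [6, 4, 2]
r5 m[fog→φ3] = [7, 0, 4]
r5 m[fog→φ4] = [2, 2, 3]
r5 m[snow→φ2] = [8, 4, 3]
r5 m[snow→φ5] = [4, 1, 1]
r5 m[wet→φ1] = [4, 6, 7]
r5 m[wet→φ2] = [0, 3, 2]
r6 m[φ0→wind] = [1, 4, 3]
r6 m[φ0→rain] = [7, 4, 2]
r6 m[φ1→rain] = [6, 9, 4]
r6 m[φ1→wet] = [2, 5, 4]
r6 m[φ2→snow] = [4, 1, 1]
r6 m[φ2→wet] = [4, 6, 7]
r6 m[φ3→wind] = [2, 0, 7]
r6 m[φ3→fog] = [2, 2, 3]
r6 m[φ4→fog] = [7, 0, 4]
r6 m[φ5→snow] = [8, 4, 3]
r6 m[wind→φ0] = [2, 0, 7]
r6 m[wind→φ3] = [1, 4, 3]
r6 m[rain→φ0] = [6, 9, 4]
r6 m[rain→φ1] = [7, 4, 2]
r6 m[fog→φ3] = [7, 0, 4]
r6 m[fog→φ4] = [2, 2, 3]
r6 m[snow→φ2] = [8, 4, 3]
r6 m[snow→φ5] = [4, 1, 1]
r6 m[wet→φ1] = [4, 6, 7]
r6 m[wet→φ2] = [2, 5, 4]
r7 m[φ0→wind] = [4, 7, 6]
r7 m[φ0→rain] = [7, 4, 2]
r7 m[φ1→rain] = [6, 9, 4]
r7 m[φ1→wet] = [2, 5, 4]
r7 m[φ2→snow] = [6, 3, 3]
r7 m[φ2→wet] = [4, 6, 7]
r7 m[φ3→wind] = [2, 0, 7]
r7 m[φ3→fog] = [3, 3, 4]
r7 m[φ4→fog] = [7, 0, 4]
r7 m[φ5→snow] = [8, 4, 3]
r7 m[wind→φ0] = [2, 0, 7]
r7 m[wind→φ3] = [1, 4, 3]
r7 m[rain→φ0] = [6, 9, 4]
r7 m[rain→φ1] = [7, 4, 2]
r7 m[fog→φ3] = [7, 0, 4]
r7 m[fog→φ4] = [2, 2, 3]
r7 m[snow→φ2] = [8, 4, 3]
r7 m[snow→φ5] = [4, 1, 1]
r7 m[wet→φ1] = [4, 6, 7]
r7 m[wet→φ2] = [2, 5, 4]
r8 m[φ0→wind] = [4, 7, 6]
r8 m[φ0→rain] = [7, 4, 2]
r8 m[φ1→rain] = [6, 9, 4]
r8 m[φ1→wet] = [2, 5, 4]
r8 m[φ2→snow] = [6, 3, 3]
r8 m[φ2→wet] = [4, 6, 7]
r8 m[φ3→wind] = [2, 0, 7]
r8 m[φ3→fog] = [3, 3, 4]
r8 m[φ4→fog] = [7, 0, 4]
r8 m[φ5→snow] = [8, 4, 3]
r8 m[wind→φ0] = [2, 0, 7]
r8 m[wind→φ3] = [4, 7, 6]
r8 m[rain→φ0] = [6, 9, 4]
r8 m[rain→φ1] = [7, 4, 2]
r8 m[fog→φ3] = [7, 0, 4]
r8 m[fog→φ4] = [3, 3, 4]
r8 m[snow→φ2] = [8, 4, 3]
r8 m[snow→φ5] = [6, 3, 3]
r8 m[wet→φ1] = [4, 6, 7]
r8 m[wet→φ2] = [2, 5, 4]
r9 m[φ0→wind] = [4, 7, 6]
r9 m[φ0→rain] = [7, 4, 2]
r9 m[φ1→rain] = [6, 9, 4]
r9 m[φ1→wet] = [2, 5, 4]
r9 m[φ2→snow] = [6, 3, 3]
r9 m[φ2→wet] = [4, 6, 7]
r9 m[φ3→wind] = [2, 0, 7]
r9 m[φ3→fog] = [6, 6, 7]
r9 m[φ4→fog] = [7, 0, 4]
r9 m[φ5→snow] = [8, 4, 3]
r9 m[wind→φ0] = [2, 0, 7]
r9 m[wind→φ3] = [4, 7, 6]
r9 m[rain→φ0] = [6, 9, 4]
r9 m[rain→φ1] = [7, 4, 2]
r9 m[fog→φ3] = [7, 0, 4]
r9 m[fog→φ4] = [3, 3, 4]
r9 m[snow→φ2] = [8, 4, 3]
r9 m[snow→φ5] = [6, 3, 3]
r9 m[wet→φ1] = [4, 6, 7]
r9 m[wet→φ2] = [2, 5, 4]
r10 m[φ0→wind] = [4, 7, 6]
r10 m[φ0→rain] = [7, 4, 2]
r10 m[φ1→rain] = [6, 9, 4]
r10 m[φ1→wet] = [2, 5, 4]
r10 m[φ2→snow] = [6, 3, 3]
r10 m[φ2→wet] = [4, 6, 7]
r10 m[φ3→wind] = [2, 0, 7]
r10 m[φ3→fog] = [6, 6, 7]
r10 m[φ4→fog] = [7, 0, 4]
r10 m[φ5→snow] = [8, 4, 3]
r10 m[wind→φ0] = [2, 0, 7]
r10 m[wind→φ3] = [4, 7, 6]
r10 m[rain→φ0] = [6, 9, 4]
r10 m[rain→φ1] = [7, 4, 2]
r10 m[fog→φ3] = [7, 0, 4]
r10 m[fog→φ4] = [6, 6, 7]
r10 m[snow→φ2] = [8, 4, 3]
r10 m[snow→φ5] = [6, 3, 3]
r10 m[wet→φ1] = [4, 6, 7]
r10 m[wet→φ2] = [2, 5, 4]
r11 m[φ0→wind] = [4, 7, 6]
r11 m[φ0→rain] = [7, 4, 2]
r11 m[φ1→rain] = [6, 9, 4]
r11 m[φ1→wet] = [2, 5, 4]
r11 m[φ2→snow] = [6, 3, 3]
r11 m[φ2→wet] = [4, 6, 7]
r11 m[φ3→wind] = [2, 0, 7]
r11 m[φ3→fog] = [6, 6, 7]
r11 m[φ4→fog] = [7, 0, 4]
r11 m[φ5→snow] = [8, 4, 3]
r11 m[wind→φ0] = [2, 0, 7]
r11 m[wind→φ3] = [4, 7, 6]
r11 m[rain→φ0] = [6, 9, 4]
r11 m[rain→φ1] = [7, 4, 2]
r11 m[fog→φ3] = [7, 0, 4]
r11 m[fog→φ4] = [6, 6, 7]
r11 m[snow→φ2] = [8, 4, 3]
r11 m[snow→φ5] = [6, 3, 3]
r11 m[wet→φ1] = [4, 6, 7]
r11 m[wet→φ2] = [2, 5, 4]
fixed point reached at round 11
b[wet] = ⊗ incoming = [6, 11, 11]

b[wet] = [6, 11, 11]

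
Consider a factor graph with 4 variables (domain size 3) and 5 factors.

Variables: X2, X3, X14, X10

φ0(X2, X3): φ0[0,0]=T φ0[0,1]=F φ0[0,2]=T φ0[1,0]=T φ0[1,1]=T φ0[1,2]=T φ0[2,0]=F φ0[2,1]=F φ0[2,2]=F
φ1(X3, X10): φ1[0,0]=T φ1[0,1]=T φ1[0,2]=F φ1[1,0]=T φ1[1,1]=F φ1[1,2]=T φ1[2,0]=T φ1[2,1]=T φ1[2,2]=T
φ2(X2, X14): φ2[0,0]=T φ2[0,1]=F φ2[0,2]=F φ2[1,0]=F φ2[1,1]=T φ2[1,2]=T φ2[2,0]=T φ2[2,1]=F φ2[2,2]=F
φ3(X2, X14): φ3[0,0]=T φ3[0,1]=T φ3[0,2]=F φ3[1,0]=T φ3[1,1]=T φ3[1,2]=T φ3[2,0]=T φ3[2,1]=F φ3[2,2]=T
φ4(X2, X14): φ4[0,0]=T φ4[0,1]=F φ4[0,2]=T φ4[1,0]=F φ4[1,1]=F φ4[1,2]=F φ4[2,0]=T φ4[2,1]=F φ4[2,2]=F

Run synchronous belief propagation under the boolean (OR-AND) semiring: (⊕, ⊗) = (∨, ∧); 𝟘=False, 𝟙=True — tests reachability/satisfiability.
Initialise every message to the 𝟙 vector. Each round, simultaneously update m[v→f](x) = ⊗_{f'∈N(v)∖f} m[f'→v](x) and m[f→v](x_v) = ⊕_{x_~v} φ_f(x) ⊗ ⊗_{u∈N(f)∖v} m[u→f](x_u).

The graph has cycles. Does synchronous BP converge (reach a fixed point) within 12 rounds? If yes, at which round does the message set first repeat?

CONVERGED at round 7

init: all messages = 𝟙 over 3 values
r1 m[φ0→X2] = [T, T, F]
r1 m[φ0→X3] = [T, T, T]
r1 m[φ1→X3] = [T, T, T]
r1 m[φ1→X10] = [T, T, T]
r1 m[φ2→X2] = [T, T, T]
r1 m[φ2→X14] = [T, T, T]
r1 m[φ3→X2] = [T, T, T]
r1 m[φ3→X14] = [T, T, T]
r1 m[φ4→X2] = [T, F, T]
r1 m[φ4→X14] = [T, F, T]
r1 m[X2→φ0] = [T, T, T]
r1 m[X2→φ2] = [T, T, T]
r1 m[X2→φ3] = [T, T, T]
r1 m[X2→φ4] = [T, T, T]
r1 m[X3→φ0] = [T, T, T]
r1 m[X3→φ1] = [T, T, T]
r1 m[X14→φ2] = [T, T, T]
r1 m[X14→φ3] = [T, T, T]
r1 m[X14→φ4] = [T, T, T]
r1 m[X10→φ1] = [T, T, T]
r2 m[φ0→X2] = [T, T, F]
r2 m[φ0→X3] = [T, T, T]
r2 m[φ1→X3] = [T, T, T]
r2 m[φ1→X10] = [T, T, T]
r2 m[φ2→X2] = [T, T, T]
r2 m[φ2→X14] = [T, T, T]
r2 m[φ3→X2] = [T, T, T]
r2 m[φ3→X14] = [T, T, T]
r2 m[φ4→X2] = [T, F, T]
r2 m[φ4→X14] = [T, F, T]
r2 m[X2→φ0] = [T, F, T]
r2 m[X2→φ2] = [T, F, F]
r2 m[X2→φ3] = [T, F, F]
r2 m[X2→φ4] = [T, T, F]
r2 m[X3→φ0] = [T, T, T]
r2 m[X3→φ1] = [T, T, T]
r2 m[X14→φ2] = [T, F, T]
r2 m[X14→φ3] = [T, F, T]
r2 m[X14→φ4] = [T, T, T]
r2 m[X10→φ1] = [T, T, T]
r3 m[φ0→X2] = [T, T, F]
r3 m[φ0→X3] = [T, F, T]
r3 m[φ1→X3] = [T, T, T]
r3 m[φ1→X10] = [T, T, T]
r3 m[φ2→X2] = [T, T, T]
r3 m[φ2→X14] = [T, F, F]
r3 m[φ3→X2] = [T, T, T]
r3 m[φ3→X14] = [T, T, F]
r3 m[φ4→X2] = [T, F, T]
r3 m[φ4→X14] = [T, F, T]
r3 m[X2→φ0] = [T, F, T]
r3 m[X2→φ2] = [T, F, F]
r3 m[X2→φ3] = [T, F, F]
r3 m[X2→φ4] = [T, T, F]
r3 m[X3→φ0] = [T, T, T]
r3 m[X3→φ1] = [T, T, T]
r3 m[X14→φ2] = [T, F, T]
r3 m[X14→φ3] = [T, F, T]
r3 m[X14→φ4] = [T, T, T]
r3 m[X10→φ1] = [T, T, T]
r4 m[φ0→X2] = [T, T, F]
r4 m[φ0→X3] = [T, F, T]
r4 m[φ1→X3] = [T, T, T]
r4 m[φ1→X10] = [T, T, T]
r4 m[φ2→X2] = [T, T, T]
r4 m[φ2→X14] = [T, F, F]
r4 m[φ3→X2] = [T, T, T]
r4 m[φ3→X14] = [T, T, F]
r4 m[φ4→X2] = [T, F, T]
r4 m[φ4→X14] = [T, F, T]
r4 m[X2→φ0] = [T, F, T]
r4 m[X2→φ2] = [T, F, F]
r4 m[X2→φ3] = [T, F, F]
r4 m[X2→φ4] = [T, T, F]
r4 m[X3→φ0] = [T, T, T]
r4 m[X3→φ1] = [T, F, T]
r4 m[X14→φ2] = [T, F, F]
r4 m[X14→φ3] = [T, F, F]
r4 m[X14→φ4] = [T, F, F]
r4 m[X10→φ1] = [T, T, T]
r5 m[φ0→X2] = [T, T, F]
r5 m[φ0→X3] = [T, F, T]
r5 m[φ1→X3] = [T, T, T]
r5 m[φ1→X10] = [T, T, T]
r5 m[φ2→X2] = [T, F, T]
r5 m[φ2→X14] = [T, F, F]
r5 m[φ3→X2] = [T, T, T]
r5 m[φ3→X14] = [T, T, F]
r5 m[φ4→X2] = [T, F, T]
r5 m[φ4→X14] = [T, F, T]
r5 m[X2→φ0] = [T, F, T]
r5 m[X2→φ2] = [T, F, F]
r5 m[X2→φ3] = [T, F, F]
r5 m[X2→φ4] = [T, T, F]
r5 m[X3→φ0] = [T, T, T]
r5 m[X3→φ1] = [T, F, T]
r5 m[X14→φ2] = [T, F, F]
r5 m[X14→φ3] = [T, F, F]
r5 m[X14→φ4] = [T, F, F]
r5 m[X10→φ1] = [T, T, T]
r6 m[φ0→X2] = [T, T, F]
r6 m[φ0→X3] = [T, F, T]
r6 m[φ1→X3] = [T, T, T]
r6 m[φ1→X10] = [T, T, T]
r6 m[φ2→X2] = [T, F, T]
r6 m[φ2→X14] = [T, F, F]
r6 m[φ3→X2] = [T, T, T]
r6 m[φ3→X14] = [T, T, F]
r6 m[φ4→X2] = [T, F, T]
r6 m[φ4→X14] = [T, F, T]
r6 m[X2→φ0] = [T, F, T]
r6 m[X2→φ2] = [T, F, F]
r6 m[X2→φ3] = [T, F, F]
r6 m[X2→φ4] = [T, F, F]
r6 m[X3→φ0] = [T, T, T]
r6 m[X3→φ1] = [T, F, T]
r6 m[X14→φ2] = [T, F, F]
r6 m[X14→φ3] = [T, F, F]
r6 m[X14→φ4] = [T, F, F]
r6 m[X10→φ1] = [T, T, T]
r7 m[φ0→X2] = [T, T, F]
r7 m[φ0→X3] = [T, F, T]
r7 m[φ1→X3] = [T, T, T]
r7 m[φ1→X10] = [T, T, T]
r7 m[φ2→X2] = [T, F, T]
r7 m[φ2→X14] = [T, F, F]
r7 m[φ3→X2] = [T, T, T]
r7 m[φ3→X14] = [T, T, F]
r7 m[φ4→X2] = [T, F, T]
r7 m[φ4→X14] = [T, F, T]
r7 m[X2→φ0] = [T, F, T]
r7 m[X2→φ2] = [T, F, F]
r7 m[X2→φ3] = [T, F, F]
r7 m[X2→φ4] = [T, F, F]
r7 m[X3→φ0] = [T, T, T]
r7 m[X3→φ1] = [T, F, T]
r7 m[X14→φ2] = [T, F, F]
r7 m[X14→φ3] = [T, F, F]
r7 m[X14→φ4] = [T, F, F]
r7 m[X10→φ1] = [T, T, T]
fixed point reached at round 7
messages reach a fixed point at round 7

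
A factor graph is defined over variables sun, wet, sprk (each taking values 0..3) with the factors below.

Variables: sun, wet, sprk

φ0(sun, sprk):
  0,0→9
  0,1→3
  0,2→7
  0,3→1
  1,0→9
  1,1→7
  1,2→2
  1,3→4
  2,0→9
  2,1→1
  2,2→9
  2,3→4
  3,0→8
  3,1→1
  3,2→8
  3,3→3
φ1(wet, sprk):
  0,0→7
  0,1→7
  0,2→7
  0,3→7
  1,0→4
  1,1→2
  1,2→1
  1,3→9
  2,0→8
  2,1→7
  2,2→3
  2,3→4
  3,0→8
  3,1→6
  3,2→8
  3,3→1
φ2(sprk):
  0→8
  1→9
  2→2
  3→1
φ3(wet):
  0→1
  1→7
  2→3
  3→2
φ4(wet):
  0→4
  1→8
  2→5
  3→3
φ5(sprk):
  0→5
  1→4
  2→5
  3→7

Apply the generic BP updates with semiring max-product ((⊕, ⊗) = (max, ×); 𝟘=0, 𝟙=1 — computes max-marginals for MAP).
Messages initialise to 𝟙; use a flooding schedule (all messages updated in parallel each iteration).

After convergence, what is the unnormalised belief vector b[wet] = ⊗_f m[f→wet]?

b[wet] = [10080, 80640, 43200, 17280]

init: all messages = 𝟙 over 4 values
r1 m[φ0→sun] = [9, 9, 9, 8]
r1 m[φ0→sprk] = [9, 7, 9, 4]
r1 m[φ1→wet] = [7, 9, 8, 8]
r1 m[φ1→sprk] = [8, 7, 8, 9]
r1 m[φ2→sprk] = [8, 9, 2, 1]
r1 m[φ3→wet] = [1, 7, 3, 2]
r1 m[φ4→wet] = [4, 8, 5, 3]
r1 m[φ5→sprk] = [5, 4, 5, 7]
r1 m[sun→φ0] = [1, 1, 1, 1]
r1 m[wet→φ1] = [1, 1, 1, 1]
r1 m[wet→φ3] = [1, 1, 1, 1]
r1 m[wet→φ4] = [1, 1, 1, 1]
r1 m[sprk→φ0] = [1, 1, 1, 1]
r1 m[sprk→φ1] = [1, 1, 1, 1]
r1 m[sprk→φ2] = [1, 1, 1, 1]
r1 m[sprk→φ5] = [1, 1, 1, 1]
r2 m[φ0→sun] = [9, 9, 9, 8]
r2 m[φ0→sprk] = [9, 7, 9, 4]
r2 m[φ1→wet] = [7, 9, 8, 8]
r2 m[φ1→sprk] = [8, 7, 8, 9]
r2 m[φ2→sprk] = [8, 9, 2, 1]
r2 m[φ3→wet] = [1, 7, 3, 2]
r2 m[φ4→wet] = [4, 8, 5, 3]
r2 m[φ5→sprk] = [5, 4, 5, 7]
r2 m[sun→φ0] = [1, 1, 1, 1]
r2 m[wet→φ1] = [4, 56, 15, 6]
r2 m[wet→φ3] = [28, 72, 40, 24]
r2 m[wet→φ4] = [7, 63, 24, 16]
r2 m[sprk→φ0] = [320, 252, 80, 63]
r2 m[sprk→φ1] = [360, 252, 90, 28]
r2 m[sprk→φ2] = [360, 196, 360, 252]
r2 m[sprk→φ5] = [576, 441, 144, 36]
r3 m[φ0→sun] = [2880, 2880, 2880, 2560]
r3 m[φ0→sprk] = [9, 7, 9, 4]
r3 m[φ1→wet] = [2520, 1440, 2880, 2880]
r3 m[φ1→sprk] = [224, 112, 56, 504]
r3 m[φ2→sprk] = [8, 9, 2, 1]
r3 m[φ3→wet] = [1, 7, 3, 2]
r3 m[φ4→wet] = [4, 8, 5, 3]
r3 m[φ5→sprk] = [5, 4, 5, 7]
r3 m[sun→φ0] = [1, 1, 1, 1]
r3 m[wet→φ1] = [4, 56, 15, 6]
r3 m[wet→φ3] = [28, 72, 40, 24]
r3 m[wet→φ4] = [7, 63, 24, 16]
r3 m[sprk→φ0] = [320, 252, 80, 63]
r3 m[sprk→φ1] = [360, 252, 90, 28]
r3 m[sprk→φ2] = [360, 196, 360, 252]
r3 m[sprk→φ5] = [576, 441, 144, 36]
r4 m[φ0→sun] = [2880, 2880, 2880, 2560]
r4 m[φ0→sprk] = [9, 7, 9, 4]
r4 m[φ1→wet] = [2520, 1440, 2880, 2880]
r4 m[φ1→sprk] = [224, 112, 56, 504]
r4 m[φ2→sprk] = [8, 9, 2, 1]
r4 m[φ3→wet] = [1, 7, 3, 2]
r4 m[φ4→wet] = [4, 8, 5, 3]
r4 m[φ5→sprk] = [5, 4, 5, 7]
r4 m[sun→φ0] = [1, 1, 1, 1]
r4 m[wet→φ1] = [4, 56, 15, 6]
r4 m[wet→φ3] = [10080, 11520, 14400, 8640]
r4 m[wet→φ4] = [2520, 10080, 8640, 5760]
r4 m[sprk→φ0] = [8960, 4032, 560, 3528]
r4 m[sprk→φ1] = [360, 252, 90, 28]
r4 m[sprk→φ2] = [10080, 3136, 2520, 14112]
r4 m[sprk→φ5] = [16128, 7056, 1008, 2016]
r5 m[φ0→sun] = [80640, 80640, 80640, 71680]
r5 m[φ0→sprk] = [9, 7, 9, 4]
r5 m[φ1→wet] = [2520, 1440, 2880, 2880]
r5 m[φ1→sprk] = [224, 112, 56, 504]
r5 m[φ2→sprk] = [8, 9, 2, 1]
r5 m[φ3→wet] = [1, 7, 3, 2]
r5 m[φ4→wet] = [4, 8, 5, 3]
r5 m[φ5→sprk] = [5, 4, 5, 7]
r5 m[sun→φ0] = [1, 1, 1, 1]
r5 m[wet→φ1] = [4, 56, 15, 6]
r5 m[wet→φ3] = [10080, 11520, 14400, 8640]
r5 m[wet→φ4] = [2520, 10080, 8640, 5760]
r5 m[sprk→φ0] = [8960, 4032, 560, 3528]
r5 m[sprk→φ1] = [360, 252, 90, 28]
r5 m[sprk→φ2] = [10080, 3136, 2520, 14112]
r5 m[sprk→φ5] = [16128, 7056, 1008, 2016]
r6 m[φ0→sun] = [80640, 80640, 80640, 71680]
r6 m[φ0→sprk] = [9, 7, 9, 4]
r6 m[φ1→wet] = [2520, 1440, 2880, 2880]
r6 m[φ1→sprk] = [224, 112, 56, 504]
r6 m[φ2→sprk] = [8, 9, 2, 1]
r6 m[φ3→wet] = [1, 7, 3, 2]
r6 m[φ4→wet] = [4, 8, 5, 3]
r6 m[φ5→sprk] = [5, 4, 5, 7]
r6 m[sun→φ0] = [1, 1, 1, 1]
r6 m[wet→φ1] = [4, 56, 15, 6]
r6 m[wet→φ3] = [10080, 11520, 14400, 8640]
r6 m[wet→φ4] = [2520, 10080, 8640, 5760]
r6 m[sprk→φ0] = [8960, 4032, 560, 3528]
r6 m[sprk→φ1] = [360, 252, 90, 28]
r6 m[sprk→φ2] = [10080, 3136, 2520, 14112]
r6 m[sprk→φ5] = [16128, 7056, 1008, 2016]
fixed point reached at round 6
b[wet] = ⊗ incoming = [10080, 80640, 43200, 17280]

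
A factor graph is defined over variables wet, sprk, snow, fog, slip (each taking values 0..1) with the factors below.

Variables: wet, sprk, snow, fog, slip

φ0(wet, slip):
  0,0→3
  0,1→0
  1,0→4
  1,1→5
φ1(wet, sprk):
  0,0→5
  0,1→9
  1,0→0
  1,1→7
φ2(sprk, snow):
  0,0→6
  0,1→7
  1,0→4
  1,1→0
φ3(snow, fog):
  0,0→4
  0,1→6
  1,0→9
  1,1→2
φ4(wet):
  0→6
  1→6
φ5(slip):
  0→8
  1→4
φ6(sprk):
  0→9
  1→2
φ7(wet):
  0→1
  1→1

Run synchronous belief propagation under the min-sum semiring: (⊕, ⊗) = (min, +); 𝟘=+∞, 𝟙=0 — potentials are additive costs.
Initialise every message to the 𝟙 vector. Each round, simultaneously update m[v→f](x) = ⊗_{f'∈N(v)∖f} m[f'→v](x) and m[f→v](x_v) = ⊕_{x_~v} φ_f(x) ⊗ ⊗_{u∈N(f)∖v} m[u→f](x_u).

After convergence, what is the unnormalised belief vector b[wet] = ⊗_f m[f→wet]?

init: all messages = 𝟙 over 2 values
r1 m[φ0→wet] = [0, 4]
r1 m[φ0→slip] = [3, 0]
r1 m[φ1→wet] = [5, 0]
r1 m[φ1→sprk] = [0, 7]
r1 m[φ2→sprk] = [6, 0]
r1 m[φ2→snow] = [4, 0]
r1 m[φ3→snow] = [4, 2]
r1 m[φ3→fog] = [4, 2]
r1 m[φ4→wet] = [6, 6]
r1 m[φ5→slip] = [8, 4]
r1 m[φ6→sprk] = [9, 2]
r1 m[φ7→wet] = [1, 1]
r1 m[wet→φ0] = [0, 0]
r1 m[wet→φ1] = [0, 0]
r1 m[wet→φ4] = [0, 0]
r1 m[wet→φ7] = [0, 0]
r1 m[sprk→φ1] = [0, 0]
r1 m[sprk→φ2] = [0, 0]
r1 m[sprk→φ6] = [0, 0]
r1 m[snow→φ2] = [0, 0]
r1 m[snow→φ3] = [0, 0]
r1 m[fog→φ3] = [0, 0]
r1 m[slip→φ0] = [0, 0]
r1 m[slip→φ5] = [0, 0]
r2 m[φ0→wet] = [0, 4]
r2 m[φ0→slip] = [3, 0]
r2 m[φ1→wet] = [5, 0]
r2 m[φ1→sprk] = [0, 7]
r2 m[φ2→sprk] = [6, 0]
r2 m[φ2→snow] = [4, 0]
r2 m[φ3→snow] = [4, 2]
r2 m[φ3→fog] = [4, 2]
r2 m[φ4→wet] = [6, 6]
r2 m[φ5→slip] = [8, 4]
r2 m[φ6→sprk] = [9, 2]
r2 m[φ7→wet] = [1, 1]
r2 m[wet→φ0] = [12, 7]
r2 m[wet→φ1] = [7, 11]
r2 m[wet→φ4] = [6, 5]
r2 m[wet→φ7] = [11, 10]
r2 m[sprk→φ1] = [15, 2]
r2 m[sprk→φ2] = [9, 9]
r2 m[sprk→φ6] = [6, 7]
r2 m[snow→φ2] = [4, 2]
r2 m[snow→φ3] = [4, 0]
r2 m[fog→φ3] = [0, 0]
r2 m[slip→φ0] = [8, 4]
r2 m[slip→φ5] = [3, 0]
r3 m[φ0→wet] = [4, 9]
r3 m[φ0→slip] = [11, 12]
r3 m[φ1→wet] = [11, 9]
r3 m[φ1→sprk] = [11, 16]
r3 m[φ2→sprk] = [9, 2]
r3 m[φ2→snow] = [13, 9]
r3 m[φ3→snow] = [4, 2]
r3 m[φ3→fog] = [8, 2]
r3 m[φ4→wet] = [6, 6]
r3 m[φ5→slip] = [8, 4]
r3 m[φ6→sprk] = [9, 2]
r3 m[φ7→wet] = [1, 1]
r3 m[wet→φ0] = [12, 7]
r3 m[wet→φ1] = [7, 11]
r3 m[wet→φ4] = [6, 5]
r3 m[wet→φ7] = [11, 10]
r3 m[sprk→φ1] = [15, 2]
r3 m[sprk→φ2] = [9, 9]
r3 m[sprk→φ6] = [6, 7]
r3 m[snow→φ2] = [4, 2]
r3 m[snow→φ3] = [4, 0]
r3 m[fog→φ3] = [0, 0]
r3 m[slip→φ0] = [8, 4]
r3 m[slip→φ5] = [3, 0]
r4 m[φ0→wet] = [4, 9]
r4 m[φ0→slip] = [11, 12]
r4 m[φ1→wet] = [11, 9]
r4 m[φ1→sprk] = [11, 16]
r4 m[φ2→sprk] = [9, 2]
r4 m[φ2→snow] = [13, 9]
r4 m[φ3→snow] = [4, 2]
r4 m[φ3→fog] = [8, 2]
r4 m[φ4→wet] = [6, 6]
r4 m[φ5→slip] = [8, 4]
r4 m[φ6→sprk] = [9, 2]
r4 m[φ7→wet] = [1, 1]
r4 m[wet→φ0] = [18, 16]
r4 m[wet→φ1] = [11, 16]
r4 m[wet→φ4] = [16, 19]
r4 m[wet→φ7] = [21, 24]
r4 m[sprk→φ1] = [18, 4]
r4 m[sprk→φ2] = [20, 18]
r4 m[sprk→φ6] = [20, 18]
r4 m[snow→φ2] = [4, 2]
r4 m[snow→φ3] = [13, 9]
r4 m[fog→φ3] = [0, 0]
r4 m[slip→φ0] = [8, 4]
r4 m[slip→φ5] = [11, 12]
r5 m[φ0→wet] = [4, 9]
r5 m[φ0→slip] = [20, 18]
r5 m[φ1→wet] = [13, 11]
r5 m[φ1→sprk] = [16, 20]
r5 m[φ2→sprk] = [9, 2]
r5 m[φ2→snow] = [22, 18]
r5 m[φ3→snow] = [4, 2]
r5 m[φ3→fog] = [17, 11]
r5 m[φ4→wet] = [6, 6]
r5 m[φ5→slip] = [8, 4]
r5 m[φ6→sprk] = [9, 2]
r5 m[φ7→wet] = [1, 1]
r5 m[wet→φ0] = [18, 16]
r5 m[wet→φ1] = [11, 16]
r5 m[wet→φ4] = [16, 19]
r5 m[wet→φ7] = [21, 24]
r5 m[sprk→φ1] = [18, 4]
r5 m[sprk→φ2] = [20, 18]
r5 m[sprk→φ6] = [20, 18]
r5 m[snow→φ2] = [4, 2]
r5 m[snow→φ3] = [13, 9]
r5 m[fog→φ3] = [0, 0]
r5 m[slip→φ0] = [8, 4]
r5 m[slip→φ5] = [11, 12]
r6 m[φ0→wet] = [4, 9]
r6 m[φ0→slip] = [20, 18]
r6 m[φ1→wet] = [13, 11]
r6 m[φ1→sprk] = [16, 20]
r6 m[φ2→sprk] = [9, 2]
r6 m[φ2→snow] = [22, 18]
r6 m[φ3→snow] = [4, 2]
r6 m[φ3→fog] = [17, 11]
r6 m[φ4→wet] = [6, 6]
r6 m[φ5→slip] = [8, 4]
r6 m[φ6→sprk] = [9, 2]
r6 m[φ7→wet] = [1, 1]
r6 m[wet→φ0] = [20, 18]
r6 m[wet→φ1] = [11, 16]
r6 m[wet→φ4] = [18, 21]
r6 m[wet→φ7] = [23, 26]
r6 m[sprk→φ1] = [18, 4]
r6 m[sprk→φ2] = [25, 22]
r6 m[sprk→φ6] = [25, 22]
r6 m[snow→φ2] = [4, 2]
r6 m[snow→φ3] = [22, 18]
r6 m[fog→φ3] = [0, 0]
r6 m[slip→φ0] = [8, 4]
r6 m[slip→φ5] = [20, 18]
r7 m[φ0→wet] = [4, 9]
r7 m[φ0→slip] = [22, 20]
r7 m[φ1→wet] = [13, 11]
r7 m[φ1→sprk] = [16, 20]
r7 m[φ2→sprk] = [9, 2]
r7 m[φ2→snow] = [26, 22]
r7 m[φ3→snow] = [4, 2]
r7 m[φ3→fog] = [26, 20]
r7 m[φ4→wet] = [6, 6]
r7 m[φ5→slip] = [8, 4]
r7 m[φ6→sprk] = [9, 2]
r7 m[φ7→wet] = [1, 1]
r7 m[wet→φ0] = [20, 18]
r7 m[wet→φ1] = [11, 16]
r7 m[wet→φ4] = [18, 21]
r7 m[wet→φ7] = [23, 26]
r7 m[sprk→φ1] = [18, 4]
r7 m[sprk→φ2] = [25, 22]
r7 m[sprk→φ6] = [25, 22]
r7 m[snow→φ2] = [4, 2]
r7 m[snow→φ3] = [22, 18]
r7 m[fog→φ3] = [0, 0]
r7 m[slip→φ0] = [8, 4]
r7 m[slip→φ5] = [20, 18]
r8 m[φ0→wet] = [4, 9]
r8 m[φ0→slip] = [22, 20]
r8 m[φ1→wet] = [13, 11]
r8 m[φ1→sprk] = [16, 20]
r8 m[φ2→sprk] = [9, 2]
r8 m[φ2→snow] = [26, 22]
r8 m[φ3→snow] = [4, 2]
r8 m[φ3→fog] = [26, 20]
r8 m[φ4→wet] = [6, 6]
r8 m[φ5→slip] = [8, 4]
r8 m[φ6→sprk] = [9, 2]
r8 m[φ7→wet] = [1, 1]
r8 m[wet→φ0] = [20, 18]
r8 m[wet→φ1] = [11, 16]
r8 m[wet→φ4] = [18, 21]
r8 m[wet→φ7] = [23, 26]
r8 m[sprk→φ1] = [18, 4]
r8 m[sprk→φ2] = [25, 22]
r8 m[sprk→φ6] = [25, 22]
r8 m[snow→φ2] = [4, 2]
r8 m[snow→φ3] = [26, 22]
r8 m[fog→φ3] = [0, 0]
r8 m[slip→φ0] = [8, 4]
r8 m[slip→φ5] = [22, 20]
r9 m[φ0→wet] = [4, 9]
r9 m[φ0→slip] = [22, 20]
r9 m[φ1→wet] = [13, 11]
r9 m[φ1→sprk] = [16, 20]
r9 m[φ2→sprk] = [9, 2]
r9 m[φ2→snow] = [26, 22]
r9 m[φ3→snow] = [4, 2]
r9 m[φ3→fog] = [30, 24]
r9 m[φ4→wet] = [6, 6]
r9 m[φ5→slip] = [8, 4]
r9 m[φ6→sprk] = [9, 2]
r9 m[φ7→wet] = [1, 1]
r9 m[wet→φ0] = [20, 18]
r9 m[wet→φ1] = [11, 16]
r9 m[wet→φ4] = [18, 21]
r9 m[wet→φ7] = [23, 26]
r9 m[sprk→φ1] = [18, 4]
r9 m[sprk→φ2] = [25, 22]
r9 m[sprk→φ6] = [25, 22]
r9 m[snow→φ2] = [4, 2]
r9 m[snow→φ3] = [26, 22]
r9 m[fog→φ3] = [0, 0]
r9 m[slip→φ0] = [8, 4]
r9 m[slip→φ5] = [22, 20]
r10 m[φ0→wet] = [4, 9]
r10 m[φ0→slip] = [22, 20]
r10 m[φ1→wet] = [13, 11]
r10 m[φ1→sprk] = [16, 20]
r10 m[φ2→sprk] = [9, 2]
r10 m[φ2→snow] = [26, 22]
r10 m[φ3→snow] = [4, 2]
r10 m[φ3→fog] = [30, 24]
r10 m[φ4→wet] = [6, 6]
r10 m[φ5→slip] = [8, 4]
r10 m[φ6→sprk] = [9, 2]
r10 m[φ7→wet] = [1, 1]
r10 m[wet→φ0] = [20, 18]
r10 m[wet→φ1] = [11, 16]
r10 m[wet→φ4] = [18, 21]
r10 m[wet→φ7] = [23, 26]
r10 m[sprk→φ1] = [18, 4]
r10 m[sprk→φ2] = [25, 22]
r10 m[sprk→φ6] = [25, 22]
r10 m[snow→φ2] = [4, 2]
r10 m[snow→φ3] = [26, 22]
r10 m[fog→φ3] = [0, 0]
r10 m[slip→φ0] = [8, 4]
r10 m[slip→φ5] = [22, 20]
fixed point reached at round 10
b[wet] = ⊗ incoming = [24, 27]

b[wet] = [24, 27]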